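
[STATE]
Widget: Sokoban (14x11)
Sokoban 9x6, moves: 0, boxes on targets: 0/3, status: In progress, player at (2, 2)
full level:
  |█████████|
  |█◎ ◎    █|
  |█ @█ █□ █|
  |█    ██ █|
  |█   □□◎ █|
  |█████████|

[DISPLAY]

█████████     
█◎ ◎    █     
█ @█ █□ █     
█    ██ █     
█   □□◎ █     
█████████     
Moves: 0  0/3 
              
              
              
              


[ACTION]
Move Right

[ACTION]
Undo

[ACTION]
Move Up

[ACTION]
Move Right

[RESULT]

█████████     
█◎ +    █     
█  █ █□ █     
█    ██ █     
█   □□◎ █     
█████████     
Moves: 2  0/3 
              
              
              
              


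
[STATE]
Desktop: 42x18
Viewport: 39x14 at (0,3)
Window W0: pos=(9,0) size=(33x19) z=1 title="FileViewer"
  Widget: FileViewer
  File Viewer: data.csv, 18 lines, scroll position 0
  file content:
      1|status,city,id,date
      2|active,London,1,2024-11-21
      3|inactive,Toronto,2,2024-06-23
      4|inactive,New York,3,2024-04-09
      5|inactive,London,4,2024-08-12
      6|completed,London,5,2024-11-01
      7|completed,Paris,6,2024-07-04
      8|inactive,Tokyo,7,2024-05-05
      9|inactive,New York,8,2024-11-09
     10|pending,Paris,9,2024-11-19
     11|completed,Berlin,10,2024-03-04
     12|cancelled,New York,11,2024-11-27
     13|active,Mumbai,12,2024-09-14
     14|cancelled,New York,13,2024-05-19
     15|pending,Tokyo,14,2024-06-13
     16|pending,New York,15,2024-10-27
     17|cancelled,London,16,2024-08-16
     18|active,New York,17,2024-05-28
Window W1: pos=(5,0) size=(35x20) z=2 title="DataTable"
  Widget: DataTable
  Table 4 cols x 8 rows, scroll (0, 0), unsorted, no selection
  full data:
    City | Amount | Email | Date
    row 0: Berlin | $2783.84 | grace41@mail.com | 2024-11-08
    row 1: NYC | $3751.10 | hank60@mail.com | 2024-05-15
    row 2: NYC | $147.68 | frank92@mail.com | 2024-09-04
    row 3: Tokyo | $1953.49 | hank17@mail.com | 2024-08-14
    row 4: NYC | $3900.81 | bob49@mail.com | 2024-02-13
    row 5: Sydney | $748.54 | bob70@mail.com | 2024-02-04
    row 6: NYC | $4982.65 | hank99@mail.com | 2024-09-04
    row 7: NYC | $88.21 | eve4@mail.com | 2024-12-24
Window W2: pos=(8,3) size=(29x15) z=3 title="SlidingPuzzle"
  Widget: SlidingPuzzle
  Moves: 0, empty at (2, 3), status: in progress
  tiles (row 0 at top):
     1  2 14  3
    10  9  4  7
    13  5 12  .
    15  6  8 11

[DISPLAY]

     ┃Ci┏━━━━━━━━━━━━━━━━━━━━━━━━━━━┓ │
     ┃──┃ SlidingPuzzle             ┃─┼
     ┃Be┠───────────────────────────┨m│
     ┃NY┃┌────┬────┬────┬────┐      ┃ │
     ┃NY┃│  1 │  2 │ 14 │  3 │      ┃m│
     ┃To┃├────┼────┼────┼────┤      ┃ │
     ┃NY┃│ 10 │  9 │  4 │  7 │      ┃ │
     ┃Sy┃├────┼────┼────┼────┤      ┃ │
     ┃NY┃│ 13 │  5 │ 12 │    │      ┃ │
     ┃NY┃├────┼────┼────┼────┤      ┃ │
     ┃  ┃│ 15 │  6 │  8 │ 11 │      ┃  
     ┃  ┃└────┴────┴────┴────┘      ┃  
     ┃  ┃Moves: 0                   ┃  
     ┃  ┃                           ┃  


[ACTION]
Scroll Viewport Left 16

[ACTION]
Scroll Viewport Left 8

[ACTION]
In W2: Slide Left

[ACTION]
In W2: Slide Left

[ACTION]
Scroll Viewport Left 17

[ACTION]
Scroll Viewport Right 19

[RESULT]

  ┃Ci┏━━━━━━━━━━━━━━━━━━━━━━━━━━━┓ │┃▲┃
  ┃──┃ SlidingPuzzle             ┃─┼┃█┃
  ┃Be┠───────────────────────────┨m│┃░┃
  ┃NY┃┌────┬────┬────┬────┐      ┃ │┃░┃
  ┃NY┃│  1 │  2 │ 14 │  3 │      ┃m│┃░┃
  ┃To┃├────┼────┼────┼────┤      ┃ │┃░┃
  ┃NY┃│ 10 │  9 │  4 │  7 │      ┃ │┃░┃
  ┃Sy┃├────┼────┼────┼────┤      ┃ │┃░┃
  ┃NY┃│ 13 │  5 │ 12 │    │      ┃ │┃░┃
  ┃NY┃├────┼────┼────┼────┤      ┃ │┃░┃
  ┃  ┃│ 15 │  6 │  8 │ 11 │      ┃  ┃░┃
  ┃  ┃└────┴────┴────┴────┘      ┃  ┃░┃
  ┃  ┃Moves: 0                   ┃  ┃░┃
  ┃  ┃                           ┃  ┃░┃


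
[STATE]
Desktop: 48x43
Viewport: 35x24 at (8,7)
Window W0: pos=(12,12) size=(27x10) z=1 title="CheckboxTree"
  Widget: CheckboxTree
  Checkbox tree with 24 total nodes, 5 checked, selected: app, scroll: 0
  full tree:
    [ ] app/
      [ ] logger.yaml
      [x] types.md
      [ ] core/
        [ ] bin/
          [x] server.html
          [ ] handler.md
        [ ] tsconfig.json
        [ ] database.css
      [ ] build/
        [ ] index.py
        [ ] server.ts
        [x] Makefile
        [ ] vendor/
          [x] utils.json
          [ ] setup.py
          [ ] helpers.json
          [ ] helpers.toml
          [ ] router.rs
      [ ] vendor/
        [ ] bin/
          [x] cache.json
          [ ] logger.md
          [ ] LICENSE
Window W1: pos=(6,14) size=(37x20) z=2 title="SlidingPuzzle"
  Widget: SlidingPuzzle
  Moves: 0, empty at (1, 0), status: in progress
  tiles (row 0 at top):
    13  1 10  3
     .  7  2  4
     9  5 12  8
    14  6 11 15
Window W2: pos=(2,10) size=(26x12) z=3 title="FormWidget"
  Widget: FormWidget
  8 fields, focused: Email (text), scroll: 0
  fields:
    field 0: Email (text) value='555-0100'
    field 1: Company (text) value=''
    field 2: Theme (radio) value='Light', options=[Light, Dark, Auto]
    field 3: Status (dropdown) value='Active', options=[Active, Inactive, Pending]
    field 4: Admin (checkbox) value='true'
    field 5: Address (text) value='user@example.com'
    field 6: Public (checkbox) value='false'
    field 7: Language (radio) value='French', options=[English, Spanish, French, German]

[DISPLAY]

                                   
                                   
                                   
━━━━━━━━━━━━━━━━━━━┓               
Widget             ┃               
───────────────────┨━━━━━━━━━━┓    
il:      [555-0100]┃          ┃    
pany:    [        ]┃━━━━━━━━━━━━━━┓
me:      (●) Light ┃              ┃
tus:     [Active ▼]┃──────────────┨
in:      [x]       ┃              ┃
ress:    [user@exa]┃              ┃
lic:     [ ]       ┃              ┃
guage:   ( ) Englis┃              ┃
━━━━━━━━━━━━━━━━━━━┛              ┃
  9 │  5 │ 12 │  8 │              ┃
────┼────┼────┼────┤              ┃
 14 │  6 │ 11 │ 15 │              ┃
────┴────┴────┴────┘              ┃
oves: 0                           ┃
                                  ┃
                                  ┃
                                  ┃
                                  ┃


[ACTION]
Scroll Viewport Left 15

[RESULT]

                                   
                                   
                                   
  ┏━━━━━━━━━━━━━━━━━━━━━━━━┓       
  ┃ FormWidget             ┃       
  ┠────────────────────────┨━━━━━━━
  ┃> Email:      [555-0100]┃       
  ┃  Company:    [        ]┃━━━━━━━
  ┃  Theme:      (●) Light ┃       
  ┃  Status:     [Active ▼]┃───────
  ┃  Admin:      [x]       ┃       
  ┃  Address:    [user@exa]┃       
  ┃  Public:     [ ]       ┃       
  ┃  Language:   ( ) Englis┃       
  ┗━━━━━━━━━━━━━━━━━━━━━━━━┛       
      ┃│  9 │  5 │ 12 │  8 │       
      ┃├────┼────┼────┼────┤       
      ┃│ 14 │  6 │ 11 │ 15 │       
      ┃└────┴────┴────┴────┘       
      ┃Moves: 0                    
      ┃                            
      ┃                            
      ┃                            
      ┃                            


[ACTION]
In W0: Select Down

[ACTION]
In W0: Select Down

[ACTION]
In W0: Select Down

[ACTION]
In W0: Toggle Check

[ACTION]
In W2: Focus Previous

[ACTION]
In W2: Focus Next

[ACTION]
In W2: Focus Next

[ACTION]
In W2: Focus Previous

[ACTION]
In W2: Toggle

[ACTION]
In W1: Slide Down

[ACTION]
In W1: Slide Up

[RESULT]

                                   
                                   
                                   
  ┏━━━━━━━━━━━━━━━━━━━━━━━━┓       
  ┃ FormWidget             ┃       
  ┠────────────────────────┨━━━━━━━
  ┃> Email:      [555-0100]┃       
  ┃  Company:    [        ]┃━━━━━━━
  ┃  Theme:      (●) Light ┃       
  ┃  Status:     [Active ▼]┃───────
  ┃  Admin:      [x]       ┃       
  ┃  Address:    [user@exa]┃       
  ┃  Public:     [ ]       ┃       
  ┃  Language:   ( ) Englis┃       
  ┗━━━━━━━━━━━━━━━━━━━━━━━━┛       
      ┃│  9 │  5 │ 12 │  8 │       
      ┃├────┼────┼────┼────┤       
      ┃│ 14 │  6 │ 11 │ 15 │       
      ┃└────┴────┴────┴────┘       
      ┃Moves: 2                    
      ┃                            
      ┃                            
      ┃                            
      ┃                            


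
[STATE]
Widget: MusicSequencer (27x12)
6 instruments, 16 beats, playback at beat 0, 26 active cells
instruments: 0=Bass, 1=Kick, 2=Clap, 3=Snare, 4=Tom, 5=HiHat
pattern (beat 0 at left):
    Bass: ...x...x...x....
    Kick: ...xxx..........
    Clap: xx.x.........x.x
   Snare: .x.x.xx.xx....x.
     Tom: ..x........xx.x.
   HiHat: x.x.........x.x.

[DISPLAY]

      ▼123456789012345     
  Bass···█···█···█····     
  Kick···███··········     
  Clap██·█·········█·█     
 Snare·█·█·██·██····█·     
   Tom··█········██·█·     
 HiHat█·█·········█·█·     
                           
                           
                           
                           
                           


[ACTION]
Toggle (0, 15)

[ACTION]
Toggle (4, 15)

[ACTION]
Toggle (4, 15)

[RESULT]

      ▼123456789012345     
  Bass···█···█···█···█     
  Kick···███··········     
  Clap██·█·········█·█     
 Snare·█·█·██·██····█·     
   Tom··█········██·█·     
 HiHat█·█·········█·█·     
                           
                           
                           
                           
                           


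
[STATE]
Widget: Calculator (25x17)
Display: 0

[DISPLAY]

                        0
┌───┬───┬───┬───┐        
│ 7 │ 8 │ 9 │ ÷ │        
├───┼───┼───┼───┤        
│ 4 │ 5 │ 6 │ × │        
├───┼───┼───┼───┤        
│ 1 │ 2 │ 3 │ - │        
├───┼───┼───┼───┤        
│ 0 │ . │ = │ + │        
├───┼───┼───┼───┤        
│ C │ MC│ MR│ M+│        
└───┴───┴───┴───┘        
                         
                         
                         
                         
                         


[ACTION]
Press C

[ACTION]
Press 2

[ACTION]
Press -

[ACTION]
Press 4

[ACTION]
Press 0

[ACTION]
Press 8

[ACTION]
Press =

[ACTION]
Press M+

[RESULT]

                     -406
┌───┬───┬───┬───┐        
│ 7 │ 8 │ 9 │ ÷ │        
├───┼───┼───┼───┤        
│ 4 │ 5 │ 6 │ × │        
├───┼───┼───┼───┤        
│ 1 │ 2 │ 3 │ - │        
├───┼───┼───┼───┤        
│ 0 │ . │ = │ + │        
├───┼───┼───┼───┤        
│ C │ MC│ MR│ M+│        
└───┴───┴───┴───┘        
                         
                         
                         
                         
                         


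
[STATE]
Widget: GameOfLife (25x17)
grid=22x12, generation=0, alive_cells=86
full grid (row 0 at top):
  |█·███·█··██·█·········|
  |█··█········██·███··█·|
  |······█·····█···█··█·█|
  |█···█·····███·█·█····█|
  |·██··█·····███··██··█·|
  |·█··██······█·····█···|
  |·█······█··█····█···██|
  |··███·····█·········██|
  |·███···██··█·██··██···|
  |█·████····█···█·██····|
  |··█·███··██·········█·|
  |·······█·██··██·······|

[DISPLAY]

Gen: 0                   
█·███·█··██·█·········   
█··█········██·███··█·   
······█·····█···█··█·█   
█···█·····███·█·█····█   
·██··█·····███··██··█·   
·█··██······█·····█···   
·█······█··█····█···██   
··███·····█·········██   
·███···██··█·██··██···   
█·████····█···█·██····   
··█·███··██·········█·   
·······█·██··██·······   
                         
                         
                         
                         


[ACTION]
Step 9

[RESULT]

Gen: 9                   
······█···············   
···██··█··············   
··█···█···············   
·█····█···············   
··█··█·············██·   
···██·············█··█   
···················█·█   
····················█·   
······················   
······················   
··········█···········   
··········█···········   
                         
                         
                         
                         


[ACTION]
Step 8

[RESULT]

Gen: 17                  
····██·█··············   
···██·················   
·█··█·██··············   
·█····················   
█·█··█·············██·   
█████·············█··█   
···················█·█   
····················█·   
······················   
······················   
······················   
······················   
                         
                         
                         
                         


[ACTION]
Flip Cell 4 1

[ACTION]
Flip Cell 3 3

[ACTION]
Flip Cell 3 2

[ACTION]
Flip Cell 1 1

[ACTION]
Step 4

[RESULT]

Gen: 21                  
·██···················   
██····················   
······················   
··██··················   
··███··············██·   
·█··██············█··█   
██·█···············█·█   
·██·················█·   
······················   
······················   
······················   
······················   
                         
                         
                         
                         


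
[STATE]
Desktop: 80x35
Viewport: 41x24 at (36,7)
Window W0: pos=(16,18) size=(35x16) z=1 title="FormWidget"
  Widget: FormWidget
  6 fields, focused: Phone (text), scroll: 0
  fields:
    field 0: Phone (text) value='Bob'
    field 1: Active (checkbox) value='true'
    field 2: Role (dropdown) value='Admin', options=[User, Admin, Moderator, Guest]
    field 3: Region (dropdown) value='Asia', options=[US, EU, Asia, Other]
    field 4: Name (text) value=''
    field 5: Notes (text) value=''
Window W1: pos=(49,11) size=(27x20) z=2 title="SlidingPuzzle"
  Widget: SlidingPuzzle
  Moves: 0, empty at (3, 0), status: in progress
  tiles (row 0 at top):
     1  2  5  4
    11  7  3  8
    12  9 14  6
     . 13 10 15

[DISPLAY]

                                         
                                         
                                         
                                         
             ┏━━━━━━━━━━━━━━━━━━━━━━━━━┓ 
             ┃ SlidingPuzzle           ┃ 
             ┠─────────────────────────┨ 
             ┃┌────┬────┬────┬────┐    ┃ 
             ┃│  1 │  2 │  5 │  4 │    ┃ 
             ┃├────┼────┼────┼────┤    ┃ 
             ┃│ 11 │  7 │  3 │  8 │    ┃ 
━━━━━━━━━━━━━┃├────┼────┼────┼────┤    ┃ 
             ┃│ 12 │  9 │ 14 │  6 │    ┃ 
─────────────┃├────┼────┼────┼────┤    ┃ 
             ┃│    │ 13 │ 10 │ 15 │    ┃ 
             ┃└────┴────┴────┴────┘    ┃ 
n           ▼┃Moves: 0                 ┃ 
            ▼┃                         ┃ 
             ┃                         ┃ 
             ┃                         ┃ 
             ┃                         ┃ 
             ┃                         ┃ 
             ┃                         ┃ 
             ┗━━━━━━━━━━━━━━━━━━━━━━━━━┛ 


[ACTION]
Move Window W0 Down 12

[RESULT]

                                         
                                         
                                         
                                         
             ┏━━━━━━━━━━━━━━━━━━━━━━━━━┓ 
             ┃ SlidingPuzzle           ┃ 
             ┠─────────────────────────┨ 
             ┃┌────┬────┬────┬────┐    ┃ 
             ┃│  1 │  2 │  5 │  4 │    ┃ 
             ┃├────┼────┼────┼────┤    ┃ 
             ┃│ 11 │  7 │  3 │  8 │    ┃ 
             ┃├────┼────┼────┼────┤    ┃ 
━━━━━━━━━━━━━┃│ 12 │  9 │ 14 │  6 │    ┃ 
             ┃├────┼────┼────┼────┤    ┃ 
─────────────┃│    │ 13 │ 10 │ 15 │    ┃ 
             ┃└────┴────┴────┴────┘    ┃ 
             ┃Moves: 0                 ┃ 
n           ▼┃                         ┃ 
            ▼┃                         ┃ 
             ┃                         ┃ 
             ┃                         ┃ 
             ┃                         ┃ 
             ┃                         ┃ 
             ┗━━━━━━━━━━━━━━━━━━━━━━━━━┛ 


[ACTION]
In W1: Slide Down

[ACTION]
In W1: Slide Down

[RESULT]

                                         
                                         
                                         
                                         
             ┏━━━━━━━━━━━━━━━━━━━━━━━━━┓ 
             ┃ SlidingPuzzle           ┃ 
             ┠─────────────────────────┨ 
             ┃┌────┬────┬────┬────┐    ┃ 
             ┃│  1 │  2 │  5 │  4 │    ┃ 
             ┃├────┼────┼────┼────┤    ┃ 
             ┃│    │  7 │  3 │  8 │    ┃ 
             ┃├────┼────┼────┼────┤    ┃ 
━━━━━━━━━━━━━┃│ 11 │  9 │ 14 │  6 │    ┃ 
             ┃├────┼────┼────┼────┤    ┃ 
─────────────┃│ 12 │ 13 │ 10 │ 15 │    ┃ 
             ┃└────┴────┴────┴────┘    ┃ 
             ┃Moves: 2                 ┃ 
n           ▼┃                         ┃ 
            ▼┃                         ┃ 
             ┃                         ┃ 
             ┃                         ┃ 
             ┃                         ┃ 
             ┃                         ┃ 
             ┗━━━━━━━━━━━━━━━━━━━━━━━━━┛ 


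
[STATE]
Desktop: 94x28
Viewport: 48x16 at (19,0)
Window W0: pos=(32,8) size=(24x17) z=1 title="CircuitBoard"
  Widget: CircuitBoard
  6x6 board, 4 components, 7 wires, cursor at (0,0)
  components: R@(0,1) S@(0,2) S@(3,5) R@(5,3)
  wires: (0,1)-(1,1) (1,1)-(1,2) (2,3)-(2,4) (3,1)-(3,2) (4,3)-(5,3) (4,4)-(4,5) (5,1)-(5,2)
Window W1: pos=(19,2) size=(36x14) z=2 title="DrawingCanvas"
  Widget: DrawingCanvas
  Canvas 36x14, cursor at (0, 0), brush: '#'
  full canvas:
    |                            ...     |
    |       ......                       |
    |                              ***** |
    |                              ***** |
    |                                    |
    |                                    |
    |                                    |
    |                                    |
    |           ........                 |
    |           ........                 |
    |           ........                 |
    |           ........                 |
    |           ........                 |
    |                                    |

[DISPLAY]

                                                
                                                
┏━━━━━━━━━━━━━━━━━━━━━━━━━━━━━━━━━━┓            
┃ DrawingCanvas                    ┃            
┠──────────────────────────────────┨            
┃+                           ...   ┃            
┃       ......                     ┃            
┃                              ****┃            
┃                              ****┃┓           
┃                                  ┃┃           
┃                                  ┃┨           
┃                                  ┃┃           
┃                                  ┃┃           
┃           ........               ┃┃           
┃           ........               ┃┃           
┗━━━━━━━━━━━━━━━━━━━━━━━━━━━━━━━━━━┛┃           


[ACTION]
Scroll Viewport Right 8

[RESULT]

                                                
                                                
━━━━━━━━━━━━━━━━━━━━━━━━━━━┓                    
gCanvas                    ┃                    
───────────────────────────┨                    
                     ...   ┃                    
......                     ┃                    
                       ****┃                    
                       ****┃┓                   
                           ┃┃                   
                           ┃┨                   
                           ┃┃                   
                           ┃┃                   
    ........               ┃┃                   
    ........               ┃┃                   
━━━━━━━━━━━━━━━━━━━━━━━━━━━┛┃                   


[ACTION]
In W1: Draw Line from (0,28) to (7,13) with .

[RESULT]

                                                
                                                
━━━━━━━━━━━━━━━━━━━━━━━━━━━┓                    
gCanvas                    ┃                    
───────────────────────────┨                    
                    ....   ┃                    
......            ..       ┃                    
                ..     ****┃                    
              ..       ****┃┓                   
            ..             ┃┃                   
          ..               ┃┨                   
        ..                 ┃┃                   
      ..                   ┃┃                   
    ........               ┃┃                   
    ........               ┃┃                   
━━━━━━━━━━━━━━━━━━━━━━━━━━━┛┃                   


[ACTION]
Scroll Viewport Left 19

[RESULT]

                                                
                                                
           ┏━━━━━━━━━━━━━━━━━━━━━━━━━━━━━━━━━━┓ 
           ┃ DrawingCanvas                    ┃ 
           ┠──────────────────────────────────┨ 
           ┃+                          ....   ┃ 
           ┃       ......            ..       ┃ 
           ┃                       ..     ****┃ 
           ┃                     ..       ****┃┓
           ┃                   ..             ┃┃
           ┃                 ..               ┃┨
           ┃               ..                 ┃┃
           ┃             ..                   ┃┃
           ┃           ........               ┃┃
           ┃           ........               ┃┃
           ┗━━━━━━━━━━━━━━━━━━━━━━━━━━━━━━━━━━┛┃


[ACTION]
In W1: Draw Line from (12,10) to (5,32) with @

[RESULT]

                                                
                                                
           ┏━━━━━━━━━━━━━━━━━━━━━━━━━━━━━━━━━━┓ 
           ┃ DrawingCanvas                    ┃ 
           ┠──────────────────────────────────┨ 
           ┃+                          ....   ┃ 
           ┃       ......            ..       ┃ 
           ┃                       ..     ****┃ 
           ┃                     ..       ****┃┓
           ┃                   ..             ┃┃
           ┃                 ..            @@ ┃┨
           ┃               ..           @@@   ┃┃
           ┃             ..          @@@      ┃┃
           ┃           ........   @@@         ┃┃
           ┃           .......@@@@            ┃┃
           ┗━━━━━━━━━━━━━━━━━━━━━━━━━━━━━━━━━━┛┃


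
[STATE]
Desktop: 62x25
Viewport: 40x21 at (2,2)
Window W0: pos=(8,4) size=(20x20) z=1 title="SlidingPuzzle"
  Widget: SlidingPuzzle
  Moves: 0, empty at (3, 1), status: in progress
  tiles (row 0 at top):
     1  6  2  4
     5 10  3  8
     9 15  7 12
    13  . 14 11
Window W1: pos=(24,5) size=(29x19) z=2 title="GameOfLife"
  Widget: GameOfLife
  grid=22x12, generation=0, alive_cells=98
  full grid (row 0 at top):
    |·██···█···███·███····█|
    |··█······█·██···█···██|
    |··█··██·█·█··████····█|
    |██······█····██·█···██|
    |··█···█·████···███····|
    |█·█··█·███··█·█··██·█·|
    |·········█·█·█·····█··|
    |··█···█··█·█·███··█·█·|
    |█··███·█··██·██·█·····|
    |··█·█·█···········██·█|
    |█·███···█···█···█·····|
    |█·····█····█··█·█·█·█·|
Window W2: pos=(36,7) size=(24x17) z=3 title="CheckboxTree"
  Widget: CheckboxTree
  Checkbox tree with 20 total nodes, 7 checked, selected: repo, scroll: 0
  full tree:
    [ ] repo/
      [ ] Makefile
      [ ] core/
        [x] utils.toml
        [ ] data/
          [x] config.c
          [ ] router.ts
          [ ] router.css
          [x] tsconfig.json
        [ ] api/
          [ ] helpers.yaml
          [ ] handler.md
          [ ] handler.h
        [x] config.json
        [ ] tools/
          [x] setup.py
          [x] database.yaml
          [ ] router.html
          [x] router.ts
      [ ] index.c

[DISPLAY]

                                        
                                        
      ┏━━━━━━━━━━━━━━━━━━┓              
      ┃ SlidingPuzzle ┏━━━━━━━━━━━━━━━━━
      ┠───────────────┃ GameOfLife      
      ┃┌────┬────┬────┠───────────┏━━━━━
      ┃│  1 │  6 │  2 ┃Gen: 0     ┃ Chec
      ┃├────┼────┼────┃·██···█···█┠─────
      ┃│  5 │ 10 │  3 ┃··█······█·┃>[-] 
      ┃├────┼────┼────┃··█··██·█·█┃   [ 
      ┃│  9 │ 15 │  7 ┃██······█··┃   [-
      ┃├────┼────┼────┃··█···█·███┃     
      ┃│ 13 │    │ 14 ┃█·█··█·███·┃     
      ┃└────┴────┴────┃·········█·┃     
      ┃Moves: 0       ┃··█···█··█·┃     
      ┃               ┃█··███·█··█┃     
      ┃               ┃··█·█·█····┃     
      ┃               ┃█·███···█··┃     
      ┃               ┃█·····█····┃     
      ┃               ┃           ┃     
      ┃               ┃           ┃     


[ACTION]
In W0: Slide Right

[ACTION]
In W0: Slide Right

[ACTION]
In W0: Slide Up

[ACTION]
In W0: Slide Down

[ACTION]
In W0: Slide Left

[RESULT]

                                        
                                        
      ┏━━━━━━━━━━━━━━━━━━┓              
      ┃ SlidingPuzzle ┏━━━━━━━━━━━━━━━━━
      ┠───────────────┃ GameOfLife      
      ┃┌────┬────┬────┠───────────┏━━━━━
      ┃│  1 │  6 │  2 ┃Gen: 0     ┃ Chec
      ┃├────┼────┼────┃·██···█···█┠─────
      ┃│  5 │ 10 │  3 ┃··█······█·┃>[-] 
      ┃├────┼────┼────┃··█··██·█·█┃   [ 
      ┃│ 15 │    │  7 ┃██······█··┃   [-
      ┃├────┼────┼────┃··█···█·███┃     
      ┃│  9 │ 13 │ 14 ┃█·█··█·███·┃     
      ┃└────┴────┴────┃·········█·┃     
      ┃Moves: 3       ┃··█···█··█·┃     
      ┃               ┃█··███·█··█┃     
      ┃               ┃··█·█·█····┃     
      ┃               ┃█·███···█··┃     
      ┃               ┃█·····█····┃     
      ┃               ┃           ┃     
      ┃               ┃           ┃     


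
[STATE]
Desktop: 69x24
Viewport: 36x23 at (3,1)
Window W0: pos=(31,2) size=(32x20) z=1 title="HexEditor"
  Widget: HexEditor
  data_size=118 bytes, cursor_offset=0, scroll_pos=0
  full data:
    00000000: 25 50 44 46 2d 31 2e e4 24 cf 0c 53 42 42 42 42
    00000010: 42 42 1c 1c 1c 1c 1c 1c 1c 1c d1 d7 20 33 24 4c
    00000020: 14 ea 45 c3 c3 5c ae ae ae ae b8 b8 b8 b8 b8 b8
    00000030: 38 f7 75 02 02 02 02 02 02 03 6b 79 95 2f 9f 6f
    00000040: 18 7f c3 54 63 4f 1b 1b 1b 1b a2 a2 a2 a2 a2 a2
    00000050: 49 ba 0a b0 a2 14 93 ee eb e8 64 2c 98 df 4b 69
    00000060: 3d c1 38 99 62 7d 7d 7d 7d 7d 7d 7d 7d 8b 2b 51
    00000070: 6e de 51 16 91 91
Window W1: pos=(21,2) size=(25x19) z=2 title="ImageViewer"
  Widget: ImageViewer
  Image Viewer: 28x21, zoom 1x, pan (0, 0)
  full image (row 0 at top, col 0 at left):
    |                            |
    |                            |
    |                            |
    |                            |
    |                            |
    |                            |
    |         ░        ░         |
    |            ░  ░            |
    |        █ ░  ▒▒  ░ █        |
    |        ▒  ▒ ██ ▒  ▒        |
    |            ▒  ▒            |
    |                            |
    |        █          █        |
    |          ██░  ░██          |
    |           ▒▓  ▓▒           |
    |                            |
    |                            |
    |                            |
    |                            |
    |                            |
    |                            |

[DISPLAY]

                                    
                  ┏━━━━━━━━━━━━━━━━━
                  ┃ ImageViewer     
                  ┠─────────────────
                  ┃                 
                  ┃                 
                  ┃                 
                  ┃                 
                  ┃                 
                  ┃                 
                  ┃         ░       
                  ┃            ░  ░ 
                  ┃        █ ░  ▒▒  
                  ┃        ▒  ▒ ██ ▒
                  ┃            ▒  ▒ 
                  ┃                 
                  ┃        █        
                  ┃          ██░  ░█
                  ┃           ▒▓  ▓▒
                  ┗━━━━━━━━━━━━━━━━━
                            ┗━━━━━━━
                                    
                                    


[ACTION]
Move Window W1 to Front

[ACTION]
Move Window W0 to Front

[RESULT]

                                    
                  ┏━━━━━━━━━┏━━━━━━━
                  ┃ ImageVie┃ HexEdi
                  ┠─────────┠───────
                  ┃         ┃0000000
                  ┃         ┃0000001
                  ┃         ┃0000002
                  ┃         ┃0000003
                  ┃         ┃0000004
                  ┃         ┃0000005
                  ┃         ┃0000006
                  ┃         ┃0000007
                  ┃        █┃       
                  ┃        ▒┃       
                  ┃         ┃       
                  ┃         ┃       
                  ┃        █┃       
                  ┃         ┃       
                  ┃         ┃       
                  ┗━━━━━━━━━┃       
                            ┗━━━━━━━
                                    
                                    


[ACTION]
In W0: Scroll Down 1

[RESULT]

                                    
                  ┏━━━━━━━━━┏━━━━━━━
                  ┃ ImageVie┃ HexEdi
                  ┠─────────┠───────
                  ┃         ┃0000001
                  ┃         ┃0000002
                  ┃         ┃0000003
                  ┃         ┃0000004
                  ┃         ┃0000005
                  ┃         ┃0000006
                  ┃         ┃0000007
                  ┃         ┃       
                  ┃        █┃       
                  ┃        ▒┃       
                  ┃         ┃       
                  ┃         ┃       
                  ┃        █┃       
                  ┃         ┃       
                  ┃         ┃       
                  ┗━━━━━━━━━┃       
                            ┗━━━━━━━
                                    
                                    


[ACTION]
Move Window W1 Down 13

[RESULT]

                                    
                            ┏━━━━━━━
                            ┃ HexEdi
                            ┠───────
                  ┏━━━━━━━━━┃0000001
                  ┃ ImageVie┃0000002
                  ┠─────────┃0000003
                  ┃         ┃0000004
                  ┃         ┃0000005
                  ┃         ┃0000006
                  ┃         ┃0000007
                  ┃         ┃       
                  ┃         ┃       
                  ┃         ┃       
                  ┃         ┃       
                  ┃        █┃       
                  ┃        ▒┃       
                  ┃         ┃       
                  ┃         ┃       
                  ┃        █┃       
                  ┃         ┗━━━━━━━
                  ┃           ▒▓  ▓▒
                  ┗━━━━━━━━━━━━━━━━━


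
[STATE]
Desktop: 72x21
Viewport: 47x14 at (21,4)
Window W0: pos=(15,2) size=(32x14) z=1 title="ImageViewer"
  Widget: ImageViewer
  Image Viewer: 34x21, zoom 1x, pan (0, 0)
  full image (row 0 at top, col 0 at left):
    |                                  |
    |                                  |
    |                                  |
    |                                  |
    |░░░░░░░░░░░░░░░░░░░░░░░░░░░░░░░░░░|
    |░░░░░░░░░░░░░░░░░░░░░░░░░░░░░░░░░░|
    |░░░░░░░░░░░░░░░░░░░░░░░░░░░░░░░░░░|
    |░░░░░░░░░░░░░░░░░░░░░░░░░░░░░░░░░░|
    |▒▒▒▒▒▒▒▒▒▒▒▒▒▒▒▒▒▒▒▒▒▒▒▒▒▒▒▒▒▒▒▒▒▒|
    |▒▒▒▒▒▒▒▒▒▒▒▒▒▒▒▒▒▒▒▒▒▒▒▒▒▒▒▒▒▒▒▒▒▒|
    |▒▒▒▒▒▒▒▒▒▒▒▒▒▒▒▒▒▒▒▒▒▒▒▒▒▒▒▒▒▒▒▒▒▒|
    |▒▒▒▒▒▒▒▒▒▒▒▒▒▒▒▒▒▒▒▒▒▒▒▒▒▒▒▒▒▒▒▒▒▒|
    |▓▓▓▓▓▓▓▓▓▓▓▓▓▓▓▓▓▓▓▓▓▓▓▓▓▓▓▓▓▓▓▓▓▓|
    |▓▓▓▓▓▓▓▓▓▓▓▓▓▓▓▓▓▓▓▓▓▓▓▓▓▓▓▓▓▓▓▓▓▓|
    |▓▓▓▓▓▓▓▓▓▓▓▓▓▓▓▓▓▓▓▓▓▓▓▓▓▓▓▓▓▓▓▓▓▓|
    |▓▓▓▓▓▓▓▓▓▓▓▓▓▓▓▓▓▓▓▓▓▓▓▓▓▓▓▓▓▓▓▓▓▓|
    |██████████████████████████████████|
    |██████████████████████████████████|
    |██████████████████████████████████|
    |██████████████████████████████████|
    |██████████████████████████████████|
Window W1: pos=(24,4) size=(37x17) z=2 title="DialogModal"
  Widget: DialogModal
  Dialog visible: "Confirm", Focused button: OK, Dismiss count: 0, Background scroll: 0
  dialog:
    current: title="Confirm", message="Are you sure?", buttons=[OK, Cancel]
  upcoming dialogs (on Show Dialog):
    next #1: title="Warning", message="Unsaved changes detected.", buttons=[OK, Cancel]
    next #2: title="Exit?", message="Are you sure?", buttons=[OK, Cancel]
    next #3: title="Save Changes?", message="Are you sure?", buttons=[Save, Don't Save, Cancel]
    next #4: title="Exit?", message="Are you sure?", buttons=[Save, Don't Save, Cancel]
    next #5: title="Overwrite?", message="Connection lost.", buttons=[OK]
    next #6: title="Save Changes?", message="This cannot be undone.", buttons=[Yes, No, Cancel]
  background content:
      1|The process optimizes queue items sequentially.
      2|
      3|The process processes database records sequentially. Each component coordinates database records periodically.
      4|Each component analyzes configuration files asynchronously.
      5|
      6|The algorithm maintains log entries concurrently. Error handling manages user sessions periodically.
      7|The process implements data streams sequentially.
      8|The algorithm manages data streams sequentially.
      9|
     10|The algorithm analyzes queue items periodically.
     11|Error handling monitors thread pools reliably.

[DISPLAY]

───┏━━━━━━━━━━━━━━━━━━━━━━━━━━━━━━━━━━━┓       
   ┃ DialogModal                       ┃       
   ┠───────────────────────────────────┨       
   ┃The process optimizes queue items s┃       
   ┃                                   ┃       
░░░┃The process processes database reco┃       
░░░┃Each component analyzes configurati┃       
░░░┃         ┌───────────────┐         ┃       
░░░┃The algor│    Confirm    │g entries┃       
▒▒▒┃The proce│ Are you sure? │a streams┃       
▒▒▒┃The algor│ [OK]  Cancel  │ streams ┃       
━━━┃         └───────────────┘         ┃       
   ┃The algorithm analyzes queue items ┃       
   ┃Error handling monitors thread pool┃       


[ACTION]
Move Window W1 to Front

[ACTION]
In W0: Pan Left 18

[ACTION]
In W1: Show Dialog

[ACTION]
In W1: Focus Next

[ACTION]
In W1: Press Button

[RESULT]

───┏━━━━━━━━━━━━━━━━━━━━━━━━━━━━━━━━━━━┓       
   ┃ DialogModal                       ┃       
   ┠───────────────────────────────────┨       
   ┃The process optimizes queue items s┃       
   ┃                                   ┃       
░░░┃The process processes database reco┃       
░░░┃Each component analyzes configurati┃       
░░░┃                                   ┃       
░░░┃The algorithm maintains log entries┃       
▒▒▒┃The process implements data streams┃       
▒▒▒┃The algorithm manages data streams ┃       
━━━┃                                   ┃       
   ┃The algorithm analyzes queue items ┃       
   ┃Error handling monitors thread pool┃       
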